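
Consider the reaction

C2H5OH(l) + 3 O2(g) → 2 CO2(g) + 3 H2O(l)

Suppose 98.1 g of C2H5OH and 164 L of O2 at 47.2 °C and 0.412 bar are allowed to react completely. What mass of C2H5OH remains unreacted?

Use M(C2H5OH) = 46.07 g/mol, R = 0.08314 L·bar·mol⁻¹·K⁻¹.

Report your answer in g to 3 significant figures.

n(C2H5OH) = 98.1 / 46.07 = 2.129 mol
n(O2) = PV/RT = (0.412 × 164) / (0.08314 × 320.35) = 2.537 mol
For 2.129 mol C2H5OH, stoichiometry requires (3/1) × 2.129 = 6.387 mol O2; 2.537 mol is available, so O2 is limiting.
n(C2H5OH) consumed = (1/3) × 2.537 = 0.8457 mol; remaining = 2.129 − 0.8457 = 1.283 mol
m(C2H5OH) = 1.283 × 46.07 = 59.11 g

59.1 g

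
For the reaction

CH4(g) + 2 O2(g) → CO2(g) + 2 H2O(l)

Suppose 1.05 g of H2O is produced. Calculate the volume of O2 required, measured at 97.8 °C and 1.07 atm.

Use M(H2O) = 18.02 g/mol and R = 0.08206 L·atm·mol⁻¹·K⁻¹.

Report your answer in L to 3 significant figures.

n(H2O) = 1.050 / 18.02 = 0.05827 mol
n(O2) = (2/2) × 0.05827 = 0.05827 mol
V = nRT/P = 0.05827 × 0.08206 × 370.95 / 1.07 = 1.658 L

1.66 L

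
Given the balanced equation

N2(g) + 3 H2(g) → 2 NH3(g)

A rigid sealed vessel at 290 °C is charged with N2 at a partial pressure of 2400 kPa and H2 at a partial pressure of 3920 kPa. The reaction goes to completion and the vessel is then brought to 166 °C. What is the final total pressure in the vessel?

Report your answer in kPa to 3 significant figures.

Because the vessel is rigid and T is held at 290 °C, work the stoichiometry in partial pressures (P_i = n_iRT/V).
P(H2) required for 2400 kPa of N2 = (3/1) × 2400 = 7200 kPa; available 3920 kPa, so H2 is limiting.
P(N2) remaining = 2400 − (1/3) × 3920 = 1093 kPa
P(gaseous products) = (2)/3 × 3920 = 2613 kPa
P_total at 290 °C = 1093 + 2613 = 3706 kPa
Scaling to 166 °C: P = 3706 × 439.15/563.15 = 2890 kPa

2890 kPa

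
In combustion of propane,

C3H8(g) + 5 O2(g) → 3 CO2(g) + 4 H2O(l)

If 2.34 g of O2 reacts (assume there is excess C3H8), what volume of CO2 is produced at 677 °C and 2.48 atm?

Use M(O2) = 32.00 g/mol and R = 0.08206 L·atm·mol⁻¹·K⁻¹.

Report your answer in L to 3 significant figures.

1.38 L

n(O2) = 2.340 / 32.00 = 0.07312 mol
n(CO2) = (3/5) × 0.07312 = 0.04387 mol
V = nRT/P = 0.04387 × 0.08206 × 950.15 / 2.48 = 1.379 L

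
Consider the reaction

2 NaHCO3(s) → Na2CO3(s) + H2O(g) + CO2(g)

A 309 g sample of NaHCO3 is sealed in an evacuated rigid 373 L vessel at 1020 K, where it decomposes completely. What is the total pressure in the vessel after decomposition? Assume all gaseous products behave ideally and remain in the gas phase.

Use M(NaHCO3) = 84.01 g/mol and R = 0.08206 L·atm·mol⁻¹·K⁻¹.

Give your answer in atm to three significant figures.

n(NaHCO3) = 309 / 84.01 = 3.678 mol
n(gas produced) = (2/2) × 3.678 = 3.678 mol
P = nRT/V = 3.678 × 0.08206 × 1020 / 373 = 0.8253 atm

0.825 atm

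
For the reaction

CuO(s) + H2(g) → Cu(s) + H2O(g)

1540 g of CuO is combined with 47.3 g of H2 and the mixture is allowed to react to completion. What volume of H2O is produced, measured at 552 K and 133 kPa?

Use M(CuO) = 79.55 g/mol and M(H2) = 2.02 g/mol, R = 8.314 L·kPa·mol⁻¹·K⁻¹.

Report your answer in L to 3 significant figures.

n(CuO) = 1540 / 79.55 = 19.36 mol
n(H2) = 47.3 / 2.02 = 23.42 mol
For 19.36 mol CuO, stoichiometry requires (1/1) × 19.36 = 19.36 mol H2; 23.42 mol is available, so CuO is limiting.
n(H2O) = (1/1) × 19.36 = 19.36 mol
V(H2O) = nRT/P = 19.36 × 8.314 × 552 / 133 = 668.0 L

668 L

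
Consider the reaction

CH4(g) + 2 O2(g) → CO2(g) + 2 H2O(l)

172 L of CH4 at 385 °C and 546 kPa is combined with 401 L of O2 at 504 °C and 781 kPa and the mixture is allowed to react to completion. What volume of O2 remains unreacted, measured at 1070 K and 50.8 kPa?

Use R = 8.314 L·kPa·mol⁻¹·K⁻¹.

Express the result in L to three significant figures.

n(CH4) = PV/RT = (546 × 172) / (8.314 × 658.15) = 17.16 mol
n(O2) = PV/RT = (781 × 401) / (8.314 × 777.15) = 48.47 mol
For 17.16 mol CH4, stoichiometry requires (2/1) × 17.16 = 34.32 mol O2; 48.47 mol is available, so CH4 is limiting.
n(O2) consumed = (2/1) × 17.16 = 34.32 mol; remaining = 48.47 − 34.32 = 14.15 mol
V(O2) = nRT/P = 14.15 × 8.314 × 1070 / 50.8 = 2478 L

2480 L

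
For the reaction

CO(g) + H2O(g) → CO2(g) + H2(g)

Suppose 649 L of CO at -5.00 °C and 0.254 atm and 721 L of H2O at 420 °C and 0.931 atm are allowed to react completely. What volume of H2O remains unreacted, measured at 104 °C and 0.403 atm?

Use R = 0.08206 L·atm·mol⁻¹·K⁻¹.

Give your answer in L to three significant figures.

n(CO) = PV/RT = (0.254 × 649) / (0.08206 × 268.15) = 7.492 mol
n(H2O) = PV/RT = (0.931 × 721) / (0.08206 × 693.15) = 11.80 mol
For 7.492 mol CO, stoichiometry requires (1/1) × 7.492 = 7.492 mol H2O; 11.80 mol is available, so CO is limiting.
n(H2O) consumed = (1/1) × 7.492 = 7.492 mol; remaining = 11.80 − 7.492 = 4.308 mol
V(H2O) = nRT/P = 4.308 × 0.08206 × 377.15 / 0.403 = 330.8 L

331 L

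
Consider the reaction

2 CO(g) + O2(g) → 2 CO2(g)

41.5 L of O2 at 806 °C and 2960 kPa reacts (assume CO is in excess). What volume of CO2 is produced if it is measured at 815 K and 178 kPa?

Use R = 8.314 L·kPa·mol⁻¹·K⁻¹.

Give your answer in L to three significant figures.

1040 L

n(O2) = PV/RT = (2960 × 41.5) / (8.314 × 1079.15) = 13.69 mol
n(CO2) = (2/1) × 13.69 = 27.38 mol
V = nRT/P = 27.38 × 8.314 × 815 / 178 = 1042 L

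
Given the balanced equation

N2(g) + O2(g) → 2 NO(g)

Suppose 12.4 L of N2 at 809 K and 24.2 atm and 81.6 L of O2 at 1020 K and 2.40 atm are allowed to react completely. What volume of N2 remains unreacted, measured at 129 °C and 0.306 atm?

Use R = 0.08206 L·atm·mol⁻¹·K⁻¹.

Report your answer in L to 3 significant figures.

235 L

n(N2) = PV/RT = (24.2 × 12.4) / (0.08206 × 809) = 4.520 mol
n(O2) = PV/RT = (2.40 × 81.6) / (0.08206 × 1020) = 2.340 mol
For 4.520 mol N2, stoichiometry requires (1/1) × 4.520 = 4.520 mol O2; 2.340 mol is available, so O2 is limiting.
n(N2) consumed = (1/1) × 2.340 = 2.340 mol; remaining = 4.520 − 2.340 = 2.180 mol
V(N2) = nRT/P = 2.180 × 0.08206 × 402.15 / 0.306 = 235.1 L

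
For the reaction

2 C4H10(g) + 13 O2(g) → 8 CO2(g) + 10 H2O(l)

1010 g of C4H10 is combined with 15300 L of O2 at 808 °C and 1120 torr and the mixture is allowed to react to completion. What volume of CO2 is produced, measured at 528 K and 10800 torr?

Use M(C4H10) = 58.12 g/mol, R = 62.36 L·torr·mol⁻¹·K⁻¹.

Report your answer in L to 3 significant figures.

n(C4H10) = 1010 / 58.12 = 17.38 mol
n(O2) = PV/RT = (1120 × 15300) / (62.36 × 1081.15) = 254.2 mol
For 17.38 mol C4H10, stoichiometry requires (13/2) × 17.38 = 113.0 mol O2; 254.2 mol is available, so C4H10 is limiting.
n(CO2) = (8/2) × 17.38 = 69.52 mol
V(CO2) = nRT/P = 69.52 × 62.36 × 528 / 10800 = 211.9 L

212 L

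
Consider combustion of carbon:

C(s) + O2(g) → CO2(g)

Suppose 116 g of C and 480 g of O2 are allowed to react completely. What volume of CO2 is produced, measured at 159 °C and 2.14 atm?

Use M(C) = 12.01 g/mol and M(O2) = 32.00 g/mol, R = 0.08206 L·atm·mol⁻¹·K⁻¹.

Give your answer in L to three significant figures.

n(C) = 116 / 12.01 = 9.659 mol
n(O2) = 480 / 32.00 = 15.00 mol
For 9.659 mol C, stoichiometry requires (1/1) × 9.659 = 9.659 mol O2; 15.00 mol is available, so C is limiting.
n(CO2) = (1/1) × 9.659 = 9.659 mol
V(CO2) = nRT/P = 9.659 × 0.08206 × 432.15 / 2.14 = 160.1 L

160 L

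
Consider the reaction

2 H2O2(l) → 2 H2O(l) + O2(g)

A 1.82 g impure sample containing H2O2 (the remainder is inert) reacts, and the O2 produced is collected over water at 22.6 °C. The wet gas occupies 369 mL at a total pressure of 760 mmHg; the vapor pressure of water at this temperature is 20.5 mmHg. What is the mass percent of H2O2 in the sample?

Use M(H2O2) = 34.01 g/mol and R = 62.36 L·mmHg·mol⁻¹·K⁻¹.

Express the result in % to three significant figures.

55.3 %

P(O2) = 760 − 20.5 = 739.5 mmHg
n(O2) = PV/RT = (739.5 × 0.3690) / (62.36 × 295.75) = 0.01480 mol
n(H2O2) = (2/1) × 0.01480 = 0.02960 mol
m(H2O2) = 0.02960 × 34.01 = 1.007 g
%H2O2 = 1.007 / 1.82 × 100 = 55.33%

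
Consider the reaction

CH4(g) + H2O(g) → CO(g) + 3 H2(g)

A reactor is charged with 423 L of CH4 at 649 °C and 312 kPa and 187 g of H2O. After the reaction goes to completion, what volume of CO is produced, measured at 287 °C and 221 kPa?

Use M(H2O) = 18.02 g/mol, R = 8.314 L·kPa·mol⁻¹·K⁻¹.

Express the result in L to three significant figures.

n(CH4) = PV/RT = (312 × 423) / (8.314 × 922.15) = 17.21 mol
n(H2O) = 187 / 18.02 = 10.38 mol
For 17.21 mol CH4, stoichiometry requires (1/1) × 17.21 = 17.21 mol H2O; 10.38 mol is available, so H2O is limiting.
n(CO) = (1/1) × 10.38 = 10.38 mol
V(CO) = nRT/P = 10.38 × 8.314 × 560.15 / 221 = 218.7 L

219 L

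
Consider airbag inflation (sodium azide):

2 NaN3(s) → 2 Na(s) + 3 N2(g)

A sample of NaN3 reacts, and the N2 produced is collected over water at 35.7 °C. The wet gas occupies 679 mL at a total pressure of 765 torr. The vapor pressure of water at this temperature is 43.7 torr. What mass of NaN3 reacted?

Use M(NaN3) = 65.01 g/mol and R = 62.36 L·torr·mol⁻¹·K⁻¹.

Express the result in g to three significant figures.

P(N2) = 765 − 43.7 = 721.3 torr
n(N2) = PV/RT = (721.3 × 0.6790) / (62.36 × 308.85) = 0.02543 mol
n(NaN3) = (2/3) × 0.02543 = 0.01695 mol
m(NaN3) = 0.01695 × 65.01 = 1.102 g

1.10 g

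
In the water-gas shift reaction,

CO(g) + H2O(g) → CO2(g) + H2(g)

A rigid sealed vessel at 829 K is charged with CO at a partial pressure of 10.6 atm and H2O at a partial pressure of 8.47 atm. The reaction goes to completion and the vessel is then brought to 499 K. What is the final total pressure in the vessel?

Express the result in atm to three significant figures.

11.5 atm

With V and T fixed, P_i ∝ n_i, so the mole ratios apply directly to partial pressures at 829 K.
P(H2O) required for 10.6 atm of CO = (1/1) × 10.6 = 10.60 atm; available 8.47 atm, so H2O is limiting.
P(CO) remaining = 10.6 − (1/1) × 8.47 = 2.130 atm
P(gaseous products) = (1+1)/1 × 8.47 = 16.94 atm
P_total at 829 K = 2.130 + 16.94 = 19.07 atm
Scaling to 499 K: P = 19.07 × 499/829 = 11.48 atm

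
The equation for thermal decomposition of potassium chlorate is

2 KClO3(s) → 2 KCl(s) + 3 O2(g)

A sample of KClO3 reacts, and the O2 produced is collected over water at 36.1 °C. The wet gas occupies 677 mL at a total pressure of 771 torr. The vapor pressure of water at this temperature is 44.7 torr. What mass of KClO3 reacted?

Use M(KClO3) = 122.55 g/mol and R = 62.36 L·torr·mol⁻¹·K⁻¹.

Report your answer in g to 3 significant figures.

2.08 g

P(O2) = 771 − 44.7 = 726.3 torr
n(O2) = PV/RT = (726.3 × 0.6770) / (62.36 × 309.25) = 0.02550 mol
n(KClO3) = (2/3) × 0.02550 = 0.01700 mol
m(KClO3) = 0.01700 × 122.55 = 2.083 g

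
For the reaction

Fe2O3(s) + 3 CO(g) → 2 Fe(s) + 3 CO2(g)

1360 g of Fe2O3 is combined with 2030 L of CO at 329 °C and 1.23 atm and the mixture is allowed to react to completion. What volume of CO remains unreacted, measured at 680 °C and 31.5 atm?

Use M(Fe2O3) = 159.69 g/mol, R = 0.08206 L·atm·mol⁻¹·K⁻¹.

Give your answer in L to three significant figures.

n(Fe2O3) = 1360 / 159.69 = 8.517 mol
n(CO) = PV/RT = (1.23 × 2030) / (0.08206 × 602.15) = 50.53 mol
For 8.517 mol Fe2O3, stoichiometry requires (3/1) × 8.517 = 25.55 mol CO; 50.53 mol is available, so Fe2O3 is limiting.
n(CO) consumed = (3/1) × 8.517 = 25.55 mol; remaining = 50.53 − 25.55 = 24.98 mol
V(CO) = nRT/P = 24.98 × 0.08206 × 953.15 / 31.5 = 62.03 L

62.0 L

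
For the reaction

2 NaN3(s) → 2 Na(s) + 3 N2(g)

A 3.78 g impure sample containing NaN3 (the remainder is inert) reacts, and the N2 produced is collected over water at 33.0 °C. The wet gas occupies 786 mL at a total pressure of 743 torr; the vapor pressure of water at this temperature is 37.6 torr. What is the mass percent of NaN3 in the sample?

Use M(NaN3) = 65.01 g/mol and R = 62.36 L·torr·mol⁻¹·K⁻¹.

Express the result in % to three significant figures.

33.3 %

P(N2) = 743 − 37.6 = 705.4 torr
n(N2) = PV/RT = (705.4 × 0.7860) / (62.36 × 306.15) = 0.02904 mol
n(NaN3) = (2/3) × 0.02904 = 0.01936 mol
m(NaN3) = 0.01936 × 65.01 = 1.259 g
%NaN3 = 1.259 / 3.78 × 100 = 33.31%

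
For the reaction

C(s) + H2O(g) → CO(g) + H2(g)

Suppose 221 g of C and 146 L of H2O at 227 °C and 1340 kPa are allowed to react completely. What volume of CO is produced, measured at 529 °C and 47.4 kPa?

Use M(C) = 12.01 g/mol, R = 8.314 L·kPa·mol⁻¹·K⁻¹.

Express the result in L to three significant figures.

n(C) = 221 / 12.01 = 18.40 mol
n(H2O) = PV/RT = (1340 × 146) / (8.314 × 500.15) = 47.05 mol
For 18.40 mol C, stoichiometry requires (1/1) × 18.40 = 18.40 mol H2O; 47.05 mol is available, so C is limiting.
n(CO) = (1/1) × 18.40 = 18.40 mol
V(CO) = nRT/P = 18.40 × 8.314 × 802.15 / 47.4 = 2589 L

2590 L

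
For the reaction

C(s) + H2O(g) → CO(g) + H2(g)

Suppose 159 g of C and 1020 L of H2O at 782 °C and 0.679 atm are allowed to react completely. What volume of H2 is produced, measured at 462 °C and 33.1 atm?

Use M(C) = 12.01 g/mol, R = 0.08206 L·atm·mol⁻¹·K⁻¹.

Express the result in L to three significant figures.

14.6 L

n(C) = 159 / 12.01 = 13.24 mol
n(H2O) = PV/RT = (0.679 × 1020) / (0.08206 × 1055.15) = 7.999 mol
For 13.24 mol C, stoichiometry requires (1/1) × 13.24 = 13.24 mol H2O; 7.999 mol is available, so H2O is limiting.
n(H2) = (1/1) × 7.999 = 7.999 mol
V(H2) = nRT/P = 7.999 × 0.08206 × 735.15 / 33.1 = 14.58 L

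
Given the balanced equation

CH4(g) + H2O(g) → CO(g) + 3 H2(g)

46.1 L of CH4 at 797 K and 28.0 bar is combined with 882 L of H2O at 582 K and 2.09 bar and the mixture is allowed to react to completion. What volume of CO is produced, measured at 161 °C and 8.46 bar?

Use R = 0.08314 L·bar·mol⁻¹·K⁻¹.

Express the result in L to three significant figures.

n(CH4) = PV/RT = (28.0 × 46.1) / (0.08314 × 797) = 19.48 mol
n(H2O) = PV/RT = (2.09 × 882) / (0.08314 × 582) = 38.10 mol
For 19.48 mol CH4, stoichiometry requires (1/1) × 19.48 = 19.48 mol H2O; 38.10 mol is available, so CH4 is limiting.
n(CO) = (1/1) × 19.48 = 19.48 mol
V(CO) = nRT/P = 19.48 × 0.08314 × 434.15 / 8.46 = 83.11 L

83.1 L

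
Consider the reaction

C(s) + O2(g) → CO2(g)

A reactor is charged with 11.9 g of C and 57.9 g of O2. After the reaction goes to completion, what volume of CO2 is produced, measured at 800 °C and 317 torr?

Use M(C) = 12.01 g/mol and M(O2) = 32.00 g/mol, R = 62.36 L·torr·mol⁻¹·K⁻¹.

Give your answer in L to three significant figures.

n(C) = 11.9 / 12.01 = 0.9908 mol
n(O2) = 57.9 / 32.00 = 1.809 mol
For 0.9908 mol C, stoichiometry requires (1/1) × 0.9908 = 0.9908 mol O2; 1.809 mol is available, so C is limiting.
n(CO2) = (1/1) × 0.9908 = 0.9908 mol
V(CO2) = nRT/P = 0.9908 × 62.36 × 1073.15 / 317 = 209.2 L

209 L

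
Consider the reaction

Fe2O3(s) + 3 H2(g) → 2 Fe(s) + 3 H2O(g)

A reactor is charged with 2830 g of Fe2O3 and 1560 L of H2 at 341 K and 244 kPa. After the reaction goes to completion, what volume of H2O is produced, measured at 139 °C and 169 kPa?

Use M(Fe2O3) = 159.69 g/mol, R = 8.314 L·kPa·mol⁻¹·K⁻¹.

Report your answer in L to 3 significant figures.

1080 L

n(Fe2O3) = 2830 / 159.69 = 17.72 mol
n(H2) = PV/RT = (244 × 1560) / (8.314 × 341) = 134.3 mol
For 17.72 mol Fe2O3, stoichiometry requires (3/1) × 17.72 = 53.16 mol H2; 134.3 mol is available, so Fe2O3 is limiting.
n(H2O) = (3/1) × 17.72 = 53.16 mol
V(H2O) = nRT/P = 53.16 × 8.314 × 412.15 / 169 = 1078 L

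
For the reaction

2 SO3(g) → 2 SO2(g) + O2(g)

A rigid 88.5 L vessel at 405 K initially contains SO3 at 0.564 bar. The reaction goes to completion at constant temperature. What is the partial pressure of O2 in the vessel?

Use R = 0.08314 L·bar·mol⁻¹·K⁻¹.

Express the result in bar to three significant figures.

0.282 bar

n(SO3)₀ = PV/RT = (0.564 × 88.5) / (0.08314 × 405) = 1.482 mol
n(O2) = (1/2) × 1.482 = 0.7410 mol
P(O2) = nRT/V = 0.7410 × 0.08314 × 405 / 88.5 = 0.2819 bar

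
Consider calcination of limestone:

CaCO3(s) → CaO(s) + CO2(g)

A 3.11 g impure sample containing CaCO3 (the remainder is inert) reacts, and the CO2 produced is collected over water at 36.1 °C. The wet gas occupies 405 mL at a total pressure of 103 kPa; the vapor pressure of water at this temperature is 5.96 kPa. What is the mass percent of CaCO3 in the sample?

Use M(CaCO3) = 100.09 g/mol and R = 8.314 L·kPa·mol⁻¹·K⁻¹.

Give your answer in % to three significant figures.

49.2 %

P(CO2) = 103 − 5.96 = 97.04 kPa
n(CO2) = PV/RT = (97.04 × 0.4050) / (8.314 × 309.25) = 0.01529 mol
n(CaCO3) = (1/1) × 0.01529 = 0.01529 mol
m(CaCO3) = 0.01529 × 100.09 = 1.530 g
%CaCO3 = 1.530 / 3.11 × 100 = 49.20%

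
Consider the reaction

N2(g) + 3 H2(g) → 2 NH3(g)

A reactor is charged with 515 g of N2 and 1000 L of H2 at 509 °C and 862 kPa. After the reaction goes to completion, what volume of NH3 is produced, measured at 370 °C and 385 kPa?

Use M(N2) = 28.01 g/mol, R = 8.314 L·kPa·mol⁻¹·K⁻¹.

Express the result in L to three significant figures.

511 L

n(N2) = 515 / 28.01 = 18.39 mol
n(H2) = PV/RT = (862 × 1000) / (8.314 × 782.15) = 132.6 mol
For 18.39 mol N2, stoichiometry requires (3/1) × 18.39 = 55.17 mol H2; 132.6 mol is available, so N2 is limiting.
n(NH3) = (2/1) × 18.39 = 36.78 mol
V(NH3) = nRT/P = 36.78 × 8.314 × 643.15 / 385 = 510.8 L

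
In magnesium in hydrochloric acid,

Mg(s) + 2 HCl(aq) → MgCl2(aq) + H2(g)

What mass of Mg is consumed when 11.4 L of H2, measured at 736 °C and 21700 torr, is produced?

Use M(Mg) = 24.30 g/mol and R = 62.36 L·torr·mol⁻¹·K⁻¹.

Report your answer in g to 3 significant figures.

95.5 g

n(H2) = PV/RT = (21700 × 11.4) / (62.36 × 1009.15) = 3.931 mol
n(Mg) = (1/1) × 3.931 = 3.931 mol
m(Mg) = 3.931 × 24.30 = 95.52 g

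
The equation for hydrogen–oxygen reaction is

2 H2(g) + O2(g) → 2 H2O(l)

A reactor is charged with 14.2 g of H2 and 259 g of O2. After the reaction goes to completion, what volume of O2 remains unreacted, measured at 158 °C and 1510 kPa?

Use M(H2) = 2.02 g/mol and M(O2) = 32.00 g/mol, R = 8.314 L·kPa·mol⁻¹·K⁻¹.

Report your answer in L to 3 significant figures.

10.9 L

n(H2) = 14.2 / 2.02 = 7.030 mol
n(O2) = 259 / 32.00 = 8.094 mol
For 7.030 mol H2, stoichiometry requires (1/2) × 7.030 = 3.515 mol O2; 8.094 mol is available, so H2 is limiting.
n(O2) consumed = (1/2) × 7.030 = 3.515 mol; remaining = 8.094 − 3.515 = 4.579 mol
V(O2) = nRT/P = 4.579 × 8.314 × 431.15 / 1510 = 10.87 L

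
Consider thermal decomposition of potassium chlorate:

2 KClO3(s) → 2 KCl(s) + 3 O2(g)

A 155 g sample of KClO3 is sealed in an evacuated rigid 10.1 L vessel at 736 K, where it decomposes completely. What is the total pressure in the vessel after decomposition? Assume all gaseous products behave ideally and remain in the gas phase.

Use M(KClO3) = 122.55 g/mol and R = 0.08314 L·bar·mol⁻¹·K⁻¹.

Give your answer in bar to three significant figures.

11.5 bar

n(KClO3) = 155 / 122.55 = 1.265 mol
n(gas produced) = (3/2) × 1.265 = 1.897 mol
P = nRT/V = 1.897 × 0.08314 × 736 / 10.1 = 11.49 bar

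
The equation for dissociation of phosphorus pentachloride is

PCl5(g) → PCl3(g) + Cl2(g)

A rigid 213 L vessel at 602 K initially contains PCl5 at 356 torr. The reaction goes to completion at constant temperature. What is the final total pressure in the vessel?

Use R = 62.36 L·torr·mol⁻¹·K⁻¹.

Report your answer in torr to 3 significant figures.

Rigid vessel, constant T ⇒ P scales with total gas moles (1 → 2).
P_final = (2/1) × 356 = 712.0 torr

712 torr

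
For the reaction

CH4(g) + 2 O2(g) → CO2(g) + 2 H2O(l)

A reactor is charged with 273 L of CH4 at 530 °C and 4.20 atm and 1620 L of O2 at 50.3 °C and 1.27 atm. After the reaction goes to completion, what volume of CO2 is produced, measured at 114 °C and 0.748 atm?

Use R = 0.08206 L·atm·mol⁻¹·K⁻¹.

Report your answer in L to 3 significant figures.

739 L

n(CH4) = PV/RT = (4.20 × 273) / (0.08206 × 803.15) = 17.40 mol
n(O2) = PV/RT = (1.27 × 1620) / (0.08206 × 323.45) = 77.51 mol
For 17.40 mol CH4, stoichiometry requires (2/1) × 17.40 = 34.80 mol O2; 77.51 mol is available, so CH4 is limiting.
n(CO2) = (1/1) × 17.40 = 17.40 mol
V(CO2) = nRT/P = 17.40 × 0.08206 × 387.15 / 0.748 = 739.0 L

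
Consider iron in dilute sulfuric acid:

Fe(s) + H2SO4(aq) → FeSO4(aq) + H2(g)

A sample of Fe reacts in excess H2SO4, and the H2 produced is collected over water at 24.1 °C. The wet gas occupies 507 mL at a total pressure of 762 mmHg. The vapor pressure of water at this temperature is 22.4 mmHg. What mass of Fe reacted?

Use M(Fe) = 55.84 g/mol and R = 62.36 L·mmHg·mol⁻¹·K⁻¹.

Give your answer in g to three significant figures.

P(H2) = 762 − 22.4 = 739.6 mmHg
n(H2) = PV/RT = (739.6 × 0.5070) / (62.36 × 297.25) = 0.02023 mol
n(Fe) = (1/1) × 0.02023 = 0.02023 mol
m(Fe) = 0.02023 × 55.84 = 1.130 g

1.13 g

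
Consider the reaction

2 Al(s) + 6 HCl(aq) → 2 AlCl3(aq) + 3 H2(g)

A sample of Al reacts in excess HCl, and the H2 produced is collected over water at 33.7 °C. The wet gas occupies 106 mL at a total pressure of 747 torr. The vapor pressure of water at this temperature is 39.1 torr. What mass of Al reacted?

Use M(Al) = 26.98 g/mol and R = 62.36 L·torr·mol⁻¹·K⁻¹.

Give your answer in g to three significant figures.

0.0705 g

P(H2) = 747 − 39.1 = 707.9 torr
n(H2) = PV/RT = (707.9 × 0.1060) / (62.36 × 306.85) = 0.003921 mol
n(Al) = (2/3) × 0.003921 = 0.002614 mol
m(Al) = 0.002614 × 26.98 = 0.07053 g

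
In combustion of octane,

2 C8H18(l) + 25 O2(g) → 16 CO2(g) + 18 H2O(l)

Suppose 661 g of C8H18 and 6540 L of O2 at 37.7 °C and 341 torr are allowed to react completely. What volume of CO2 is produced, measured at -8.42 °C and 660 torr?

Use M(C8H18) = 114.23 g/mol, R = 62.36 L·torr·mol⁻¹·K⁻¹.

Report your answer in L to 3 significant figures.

1160 L

n(C8H18) = 661 / 114.23 = 5.787 mol
n(O2) = PV/RT = (341 × 6540) / (62.36 × 310.85) = 115.0 mol
For 5.787 mol C8H18, stoichiometry requires (25/2) × 5.787 = 72.34 mol O2; 115.0 mol is available, so C8H18 is limiting.
n(CO2) = (16/2) × 5.787 = 46.30 mol
V(CO2) = nRT/P = 46.30 × 62.36 × 264.73 / 660 = 1158 L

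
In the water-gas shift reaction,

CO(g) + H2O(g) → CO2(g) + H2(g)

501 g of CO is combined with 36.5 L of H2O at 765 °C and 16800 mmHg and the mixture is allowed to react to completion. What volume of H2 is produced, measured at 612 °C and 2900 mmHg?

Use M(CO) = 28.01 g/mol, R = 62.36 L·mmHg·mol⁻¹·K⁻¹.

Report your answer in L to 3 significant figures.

n(CO) = 501 / 28.01 = 17.89 mol
n(H2O) = PV/RT = (16800 × 36.5) / (62.36 × 1038.15) = 9.472 mol
For 17.89 mol CO, stoichiometry requires (1/1) × 17.89 = 17.89 mol H2O; 9.472 mol is available, so H2O is limiting.
n(H2) = (1/1) × 9.472 = 9.472 mol
V(H2) = nRT/P = 9.472 × 62.36 × 885.15 / 2900 = 180.3 L

180 L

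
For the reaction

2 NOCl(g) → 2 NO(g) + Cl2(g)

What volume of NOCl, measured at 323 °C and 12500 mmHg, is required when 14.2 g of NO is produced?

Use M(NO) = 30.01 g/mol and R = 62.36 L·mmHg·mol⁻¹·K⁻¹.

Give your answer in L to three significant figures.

n(NO) = 14.20 / 30.01 = 0.4732 mol
n(NOCl) = (2/2) × 0.4732 = 0.4732 mol
V = nRT/P = 0.4732 × 62.36 × 596.15 / 12500 = 1.407 L

1.41 L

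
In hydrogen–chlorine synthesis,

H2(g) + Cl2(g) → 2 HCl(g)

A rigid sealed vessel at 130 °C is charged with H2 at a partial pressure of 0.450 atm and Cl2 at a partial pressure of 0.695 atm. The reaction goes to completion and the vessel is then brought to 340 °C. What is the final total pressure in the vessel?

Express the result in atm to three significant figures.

1.74 atm

With V and T fixed, P_i ∝ n_i, so the mole ratios apply directly to partial pressures at 130 °C.
P(Cl2) required for 0.450 atm of H2 = (1/1) × 0.450 = 0.4500 atm; available 0.695 atm, so H2 is limiting.
P(Cl2) remaining = 0.695 − (1/1) × 0.450 = 0.2450 atm
P(gaseous products) = (2)/1 × 0.450 = 0.9000 atm
P_total at 130 °C = 0.2450 + 0.9000 = 1.145 atm
Scaling to 340 °C: P = 1.145 × 613.15/403.15 = 1.741 atm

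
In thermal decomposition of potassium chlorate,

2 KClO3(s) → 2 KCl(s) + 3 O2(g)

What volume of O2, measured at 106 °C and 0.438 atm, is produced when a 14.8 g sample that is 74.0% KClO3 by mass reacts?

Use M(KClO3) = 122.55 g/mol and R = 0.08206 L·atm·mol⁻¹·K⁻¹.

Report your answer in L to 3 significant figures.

9.52 L

mass of KClO3 = 14.8 × 74.0/100 = 10.95 g
n(KClO3) = 10.95 / 122.55 = 0.08935 mol
n(O2) = (3/2) × 0.08935 = 0.1340 mol
V = nRT/P = 0.1340 × 0.08206 × 379.15 / 0.438 = 9.519 L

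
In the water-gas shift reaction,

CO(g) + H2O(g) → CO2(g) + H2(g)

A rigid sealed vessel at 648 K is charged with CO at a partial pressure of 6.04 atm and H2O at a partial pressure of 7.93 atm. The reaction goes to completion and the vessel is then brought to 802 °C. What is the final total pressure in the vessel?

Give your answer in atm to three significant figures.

23.2 atm

With V and T fixed, P_i ∝ n_i, so the mole ratios apply directly to partial pressures at 648 K.
P(H2O) required for 6.04 atm of CO = (1/1) × 6.04 = 6.040 atm; available 7.93 atm, so CO is limiting.
P(H2O) remaining = 7.93 − (1/1) × 6.04 = 1.890 atm
P(gaseous products) = (1+1)/1 × 6.04 = 12.08 atm
P_total at 648 K = 1.890 + 12.08 = 13.97 atm
Scaling to 802 °C: P = 13.97 × 1075.15/648 = 23.18 atm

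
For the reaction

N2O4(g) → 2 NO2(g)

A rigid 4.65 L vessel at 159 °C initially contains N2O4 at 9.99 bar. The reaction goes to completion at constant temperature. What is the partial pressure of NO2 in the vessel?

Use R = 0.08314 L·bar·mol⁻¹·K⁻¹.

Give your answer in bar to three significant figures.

n(N2O4)₀ = PV/RT = (9.99 × 4.65) / (0.08314 × 432.15) = 1.293 mol
n(NO2) = (2/1) × 1.293 = 2.586 mol
P(NO2) = nRT/V = 2.586 × 0.08314 × 432.15 / 4.65 = 19.98 bar

20.0 bar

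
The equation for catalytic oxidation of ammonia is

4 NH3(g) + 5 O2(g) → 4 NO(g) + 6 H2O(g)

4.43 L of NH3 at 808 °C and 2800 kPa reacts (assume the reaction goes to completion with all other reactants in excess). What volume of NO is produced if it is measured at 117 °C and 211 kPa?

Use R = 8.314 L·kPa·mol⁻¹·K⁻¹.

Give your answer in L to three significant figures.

21.2 L

n(NH3) = PV/RT = (2800 × 4.43) / (8.314 × 1081.15) = 1.380 mol
n(NO) = (4/4) × 1.380 = 1.380 mol
V = nRT/P = 1.380 × 8.314 × 390.15 / 211 = 21.21 L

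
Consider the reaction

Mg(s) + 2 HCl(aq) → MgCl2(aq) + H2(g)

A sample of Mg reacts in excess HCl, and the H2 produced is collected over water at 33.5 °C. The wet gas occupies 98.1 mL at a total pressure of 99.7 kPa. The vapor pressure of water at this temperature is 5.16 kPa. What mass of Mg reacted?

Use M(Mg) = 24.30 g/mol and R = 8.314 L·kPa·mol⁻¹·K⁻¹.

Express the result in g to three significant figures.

0.0884 g

P(H2) = 99.7 − 5.16 = 94.54 kPa
n(H2) = PV/RT = (94.54 × 0.09810) / (8.314 × 306.65) = 0.003638 mol
n(Mg) = (1/1) × 0.003638 = 0.003638 mol
m(Mg) = 0.003638 × 24.30 = 0.08840 g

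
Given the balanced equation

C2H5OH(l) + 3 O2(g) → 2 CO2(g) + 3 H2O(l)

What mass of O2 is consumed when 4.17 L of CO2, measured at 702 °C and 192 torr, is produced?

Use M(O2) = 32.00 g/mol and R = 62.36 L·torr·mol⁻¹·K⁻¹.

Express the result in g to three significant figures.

n(CO2) = PV/RT = (192 × 4.17) / (62.36 × 975.15) = 0.01317 mol
n(O2) = (3/2) × 0.01317 = 0.01975 mol
m(O2) = 0.01975 × 32.00 = 0.6320 g

0.632 g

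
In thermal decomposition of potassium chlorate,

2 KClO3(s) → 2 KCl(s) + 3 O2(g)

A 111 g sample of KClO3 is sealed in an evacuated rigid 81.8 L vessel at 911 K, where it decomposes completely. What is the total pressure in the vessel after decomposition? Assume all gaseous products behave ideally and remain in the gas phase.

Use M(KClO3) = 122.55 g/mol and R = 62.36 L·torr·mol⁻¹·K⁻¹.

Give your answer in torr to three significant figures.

944 torr

n(KClO3) = 111 / 122.55 = 0.9058 mol
n(gas produced) = (3/2) × 0.9058 = 1.359 mol
P = nRT/V = 1.359 × 62.36 × 911 / 81.8 = 943.8 torr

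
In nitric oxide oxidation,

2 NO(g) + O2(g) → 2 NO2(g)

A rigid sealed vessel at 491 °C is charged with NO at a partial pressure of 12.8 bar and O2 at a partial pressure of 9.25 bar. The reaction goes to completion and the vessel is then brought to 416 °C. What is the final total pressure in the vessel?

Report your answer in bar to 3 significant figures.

14.1 bar

With V and T fixed, P_i ∝ n_i, so the mole ratios apply directly to partial pressures at 491 °C.
P(O2) required for 12.8 bar of NO = (1/2) × 12.8 = 6.400 bar; available 9.25 bar, so NO is limiting.
P(O2) remaining = 9.25 − (1/2) × 12.8 = 2.850 bar
P(gaseous products) = (2)/2 × 12.8 = 12.80 bar
P_total at 491 °C = 2.850 + 12.80 = 15.65 bar
Scaling to 416 °C: P = 15.65 × 689.15/764.15 = 14.11 bar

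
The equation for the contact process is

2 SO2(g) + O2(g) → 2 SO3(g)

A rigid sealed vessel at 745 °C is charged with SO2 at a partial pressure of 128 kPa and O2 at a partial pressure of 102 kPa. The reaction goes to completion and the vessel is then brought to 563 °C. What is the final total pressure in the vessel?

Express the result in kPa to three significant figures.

136 kPa

With V and T fixed, P_i ∝ n_i, so the mole ratios apply directly to partial pressures at 745 °C.
P(O2) required for 128 kPa of SO2 = (1/2) × 128 = 64.00 kPa; available 102 kPa, so SO2 is limiting.
P(O2) remaining = 102 − (1/2) × 128 = 38.00 kPa
P(gaseous products) = (2)/2 × 128 = 128.0 kPa
P_total at 745 °C = 38.00 + 128.0 = 166.0 kPa
Scaling to 563 °C: P = 166.0 × 836.15/1018.15 = 136.3 kPa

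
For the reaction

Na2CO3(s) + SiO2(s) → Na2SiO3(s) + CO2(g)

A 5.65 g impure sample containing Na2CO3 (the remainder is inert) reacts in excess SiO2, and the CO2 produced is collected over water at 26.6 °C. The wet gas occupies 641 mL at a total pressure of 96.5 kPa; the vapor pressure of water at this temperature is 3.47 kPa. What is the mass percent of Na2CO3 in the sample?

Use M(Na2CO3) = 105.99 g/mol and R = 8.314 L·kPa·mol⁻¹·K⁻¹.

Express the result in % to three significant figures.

44.9 %

P(CO2) = 96.5 − 3.47 = 93.03 kPa
n(CO2) = PV/RT = (93.03 × 0.6410) / (8.314 × 299.75) = 0.02393 mol
n(Na2CO3) = (1/1) × 0.02393 = 0.02393 mol
m(Na2CO3) = 0.02393 × 105.99 = 2.536 g
%Na2CO3 = 2.536 / 5.65 × 100 = 44.88%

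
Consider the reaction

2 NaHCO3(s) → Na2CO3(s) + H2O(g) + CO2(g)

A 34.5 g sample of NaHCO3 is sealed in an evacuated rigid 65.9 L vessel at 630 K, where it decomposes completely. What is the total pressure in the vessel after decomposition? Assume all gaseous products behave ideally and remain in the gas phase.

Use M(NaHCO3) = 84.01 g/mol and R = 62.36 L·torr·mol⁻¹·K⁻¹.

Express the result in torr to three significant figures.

245 torr

n(NaHCO3) = 34.5 / 84.01 = 0.4107 mol
n(gas produced) = (2/2) × 0.4107 = 0.4107 mol
P = nRT/V = 0.4107 × 62.36 × 630 / 65.9 = 244.8 torr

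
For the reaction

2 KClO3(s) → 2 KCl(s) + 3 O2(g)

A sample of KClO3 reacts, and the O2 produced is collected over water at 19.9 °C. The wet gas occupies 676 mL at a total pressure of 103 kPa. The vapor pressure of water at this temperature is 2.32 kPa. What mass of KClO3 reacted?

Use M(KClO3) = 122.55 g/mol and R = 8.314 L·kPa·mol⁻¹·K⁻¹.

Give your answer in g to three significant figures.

P(O2) = 103 − 2.32 = 100.7 kPa
n(O2) = PV/RT = (100.7 × 0.6760) / (8.314 × 293.05) = 0.02794 mol
n(KClO3) = (2/3) × 0.02794 = 0.01863 mol
m(KClO3) = 0.01863 × 122.55 = 2.283 g

2.28 g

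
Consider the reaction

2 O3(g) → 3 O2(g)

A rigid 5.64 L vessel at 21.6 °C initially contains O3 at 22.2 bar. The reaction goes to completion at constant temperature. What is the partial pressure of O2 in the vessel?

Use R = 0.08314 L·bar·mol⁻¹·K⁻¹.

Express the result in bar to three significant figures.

33.3 bar

n(O3)₀ = PV/RT = (22.2 × 5.64) / (0.08314 × 294.75) = 5.109 mol
n(O2) = (3/2) × 5.109 = 7.663 mol
P(O2) = nRT/V = 7.663 × 0.08314 × 294.75 / 5.64 = 33.30 bar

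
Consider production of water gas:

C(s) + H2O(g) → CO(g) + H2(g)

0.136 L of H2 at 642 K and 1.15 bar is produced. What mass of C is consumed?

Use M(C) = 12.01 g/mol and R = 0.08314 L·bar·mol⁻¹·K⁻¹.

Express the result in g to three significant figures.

n(H2) = PV/RT = (1.15 × 0.136) / (0.08314 × 642) = 0.002930 mol
n(C) = (1/1) × 0.002930 = 0.002930 mol
m(C) = 0.002930 × 12.01 = 0.03519 g

0.0352 g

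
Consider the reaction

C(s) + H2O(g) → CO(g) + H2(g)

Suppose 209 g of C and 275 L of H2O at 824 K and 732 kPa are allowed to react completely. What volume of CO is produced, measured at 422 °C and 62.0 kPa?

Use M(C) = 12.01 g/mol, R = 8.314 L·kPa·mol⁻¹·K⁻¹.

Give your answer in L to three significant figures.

n(C) = 209 / 12.01 = 17.40 mol
n(H2O) = PV/RT = (732 × 275) / (8.314 × 824) = 29.38 mol
For 17.40 mol C, stoichiometry requires (1/1) × 17.40 = 17.40 mol H2O; 29.38 mol is available, so C is limiting.
n(CO) = (1/1) × 17.40 = 17.40 mol
V(CO) = nRT/P = 17.40 × 8.314 × 695.15 / 62.0 = 1622 L

1620 L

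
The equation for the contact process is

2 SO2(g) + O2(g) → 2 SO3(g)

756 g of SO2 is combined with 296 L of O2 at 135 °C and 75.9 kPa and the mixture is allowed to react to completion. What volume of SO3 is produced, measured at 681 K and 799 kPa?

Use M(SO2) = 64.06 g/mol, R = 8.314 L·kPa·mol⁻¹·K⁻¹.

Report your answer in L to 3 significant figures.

83.6 L

n(SO2) = 756 / 64.06 = 11.80 mol
n(O2) = PV/RT = (75.9 × 296) / (8.314 × 408.15) = 6.621 mol
For 11.80 mol SO2, stoichiometry requires (1/2) × 11.80 = 5.900 mol O2; 6.621 mol is available, so SO2 is limiting.
n(SO3) = (2/2) × 11.80 = 11.80 mol
V(SO3) = nRT/P = 11.80 × 8.314 × 681 / 799 = 83.62 L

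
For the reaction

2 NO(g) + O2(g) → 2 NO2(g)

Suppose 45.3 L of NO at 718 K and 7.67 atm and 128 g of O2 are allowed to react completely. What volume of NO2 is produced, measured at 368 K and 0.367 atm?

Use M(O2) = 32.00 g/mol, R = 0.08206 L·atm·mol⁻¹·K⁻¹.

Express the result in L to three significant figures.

485 L

n(NO) = PV/RT = (7.67 × 45.3) / (0.08206 × 718) = 5.897 mol
n(O2) = 128 / 32.00 = 4.000 mol
For 5.897 mol NO, stoichiometry requires (1/2) × 5.897 = 2.949 mol O2; 4.000 mol is available, so NO is limiting.
n(NO2) = (2/2) × 5.897 = 5.897 mol
V(NO2) = nRT/P = 5.897 × 0.08206 × 368 / 0.367 = 485.2 L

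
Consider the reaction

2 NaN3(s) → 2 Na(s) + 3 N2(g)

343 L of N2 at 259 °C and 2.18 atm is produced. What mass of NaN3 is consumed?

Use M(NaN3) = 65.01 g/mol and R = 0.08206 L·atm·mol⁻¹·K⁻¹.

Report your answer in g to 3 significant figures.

742 g

n(N2) = PV/RT = (2.18 × 343) / (0.08206 × 532.15) = 17.12 mol
n(NaN3) = (2/3) × 17.12 = 11.41 mol
m(NaN3) = 11.41 × 65.01 = 741.8 g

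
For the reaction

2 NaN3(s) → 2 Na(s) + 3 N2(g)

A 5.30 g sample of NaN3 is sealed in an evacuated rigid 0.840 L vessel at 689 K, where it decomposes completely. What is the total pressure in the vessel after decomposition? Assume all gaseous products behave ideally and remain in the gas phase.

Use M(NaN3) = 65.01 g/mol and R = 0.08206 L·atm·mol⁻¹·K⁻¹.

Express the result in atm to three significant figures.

8.23 atm

n(NaN3) = 5.30 / 65.01 = 0.08153 mol
n(gas produced) = (3/2) × 0.08153 = 0.1223 mol
P = nRT/V = 0.1223 × 0.08206 × 689 / 0.840 = 8.232 atm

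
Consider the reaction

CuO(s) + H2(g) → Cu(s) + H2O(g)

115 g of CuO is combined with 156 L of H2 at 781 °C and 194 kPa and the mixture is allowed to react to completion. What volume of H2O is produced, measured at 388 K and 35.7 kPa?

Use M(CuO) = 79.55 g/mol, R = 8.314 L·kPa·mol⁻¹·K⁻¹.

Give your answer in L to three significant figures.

131 L

n(CuO) = 115 / 79.55 = 1.446 mol
n(H2) = PV/RT = (194 × 156) / (8.314 × 1054.15) = 3.453 mol
For 1.446 mol CuO, stoichiometry requires (1/1) × 1.446 = 1.446 mol H2; 3.453 mol is available, so CuO is limiting.
n(H2O) = (1/1) × 1.446 = 1.446 mol
V(H2O) = nRT/P = 1.446 × 8.314 × 388 / 35.7 = 130.7 L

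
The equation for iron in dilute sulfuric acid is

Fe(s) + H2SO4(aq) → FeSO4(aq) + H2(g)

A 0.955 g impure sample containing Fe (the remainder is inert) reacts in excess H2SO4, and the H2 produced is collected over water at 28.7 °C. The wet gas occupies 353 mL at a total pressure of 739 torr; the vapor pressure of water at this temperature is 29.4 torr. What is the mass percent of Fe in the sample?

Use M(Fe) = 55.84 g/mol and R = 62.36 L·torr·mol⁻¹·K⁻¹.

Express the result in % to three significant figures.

77.8 %

P(H2) = 739 − 29.4 = 709.6 torr
n(H2) = PV/RT = (709.6 × 0.3530) / (62.36 × 301.85) = 0.01331 mol
n(Fe) = (1/1) × 0.01331 = 0.01331 mol
m(Fe) = 0.01331 × 55.84 = 0.7432 g
%Fe = 0.7432 / 0.955 × 100 = 77.82%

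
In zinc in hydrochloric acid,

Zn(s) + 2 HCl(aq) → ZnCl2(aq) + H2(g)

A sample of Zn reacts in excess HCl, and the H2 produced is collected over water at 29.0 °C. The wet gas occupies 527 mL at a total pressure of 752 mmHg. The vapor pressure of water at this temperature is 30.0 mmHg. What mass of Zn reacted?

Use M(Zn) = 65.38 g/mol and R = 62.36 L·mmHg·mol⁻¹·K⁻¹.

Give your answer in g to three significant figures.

P(H2) = 752 − 30.0 = 722.0 mmHg
n(H2) = PV/RT = (722.0 × 0.5270) / (62.36 × 302.15) = 0.02019 mol
n(Zn) = (1/1) × 0.02019 = 0.02019 mol
m(Zn) = 0.02019 × 65.38 = 1.320 g

1.32 g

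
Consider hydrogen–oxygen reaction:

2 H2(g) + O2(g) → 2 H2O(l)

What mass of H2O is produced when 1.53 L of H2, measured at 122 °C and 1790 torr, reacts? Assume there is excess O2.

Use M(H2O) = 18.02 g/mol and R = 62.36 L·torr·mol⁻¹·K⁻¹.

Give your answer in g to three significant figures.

n(H2) = PV/RT = (1790 × 1.53) / (62.36 × 395.15) = 0.1111 mol
n(H2O) = (2/2) × 0.1111 = 0.1111 mol
m(H2O) = 0.1111 × 18.02 = 2.002 g

2.00 g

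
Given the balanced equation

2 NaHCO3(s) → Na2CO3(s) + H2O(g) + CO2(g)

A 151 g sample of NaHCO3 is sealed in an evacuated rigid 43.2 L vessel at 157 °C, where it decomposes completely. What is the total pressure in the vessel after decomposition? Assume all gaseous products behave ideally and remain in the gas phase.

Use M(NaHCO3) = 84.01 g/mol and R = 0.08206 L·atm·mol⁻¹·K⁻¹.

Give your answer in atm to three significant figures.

n(NaHCO3) = 151 / 84.01 = 1.797 mol
n(gas produced) = (2/2) × 1.797 = 1.797 mol
P = nRT/V = 1.797 × 0.08206 × 430.15 / 43.2 = 1.468 atm

1.47 atm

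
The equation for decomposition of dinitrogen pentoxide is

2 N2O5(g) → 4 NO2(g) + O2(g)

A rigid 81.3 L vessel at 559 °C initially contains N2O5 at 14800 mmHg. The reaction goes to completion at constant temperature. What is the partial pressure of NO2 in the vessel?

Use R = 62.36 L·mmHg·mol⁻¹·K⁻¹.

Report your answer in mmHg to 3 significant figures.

n(N2O5)₀ = PV/RT = (14800 × 81.3) / (62.36 × 832.15) = 23.19 mol
n(NO2) = (4/2) × 23.19 = 46.38 mol
P(NO2) = nRT/V = 46.38 × 62.36 × 832.15 / 81.3 = 29600 mmHg

29600 mmHg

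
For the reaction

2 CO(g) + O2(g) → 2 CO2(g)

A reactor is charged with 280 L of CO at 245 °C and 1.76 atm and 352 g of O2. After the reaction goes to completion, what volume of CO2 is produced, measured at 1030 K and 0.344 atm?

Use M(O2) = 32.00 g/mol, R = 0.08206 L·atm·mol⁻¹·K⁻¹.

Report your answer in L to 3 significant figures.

2850 L

n(CO) = PV/RT = (1.76 × 280) / (0.08206 × 518.15) = 11.59 mol
n(O2) = 352 / 32.00 = 11.00 mol
For 11.59 mol CO, stoichiometry requires (1/2) × 11.59 = 5.795 mol O2; 11.00 mol is available, so CO is limiting.
n(CO2) = (2/2) × 11.59 = 11.59 mol
V(CO2) = nRT/P = 11.59 × 0.08206 × 1030 / 0.344 = 2848 L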